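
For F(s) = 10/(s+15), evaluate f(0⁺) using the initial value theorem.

f(0⁺) = lim_{s→∞} s·10/(s+15) = lim_{s→∞} 10s/(s+15) = 10

Final answer: 10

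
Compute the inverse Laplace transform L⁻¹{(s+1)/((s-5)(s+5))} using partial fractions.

Using partial fractions, f(t) = (6e^(5t) + 4e^(-5t))/10

Final answer: (6e^(5t) + 4e^(-5t))/10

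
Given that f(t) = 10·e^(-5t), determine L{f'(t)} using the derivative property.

f(0) = 10, F(s) = 10/(s+5). L{f'(t)} = s·F(s) - f(0) = 10s/(s+5) - 10 = (10s - 10(s+5))/(s+5) = -50/(s+5)

Final answer: -50/(s+5)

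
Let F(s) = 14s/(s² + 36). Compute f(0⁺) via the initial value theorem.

f(0⁺) = lim_{s→∞} s·14s/(s² + 36) = lim_{s→∞} 14s²/(s² + 36) = 14

Final answer: 14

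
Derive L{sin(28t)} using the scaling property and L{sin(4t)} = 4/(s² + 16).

Using L{f(at)} = (1/a)F(s/a) with a=7: L{sin(28t)} = (1/7) · 4/((s/7)² + 16) = (1/7) · 4·49/(s² + 784) = 28/(s² + 784)

Final answer: 28/(s² + 784)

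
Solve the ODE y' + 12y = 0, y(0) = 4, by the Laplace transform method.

L{y'} + 12L{y} = 0. sY - 4 + 12Y = 0. Y(s+12) = 4. Y = 4/(s+12)

Final answer: y(t) = 4e^(-12t)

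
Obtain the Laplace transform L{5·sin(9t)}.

L{sin(ωt)} = ω/(s² + ω²), so L{sin(9t)} = 9/(s² + 81). Then L{5·sin(9t)} = 5·9/(s² + 81) = 45/(s² + 81)

Final answer: 45/(s² + 81)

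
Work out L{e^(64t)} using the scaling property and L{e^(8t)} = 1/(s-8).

Using L{f(at)} = (1/a)F(s/a) with a=8 and f(t) = e^(8t): L{e^(64t)} = (1/8) · 1/((s/8)-8) = (1/8) · 8/(s-64) = 1/(s-64)

Final answer: 1/(s-64)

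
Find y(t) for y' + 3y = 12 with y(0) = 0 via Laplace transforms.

sY + 3Y = 12/s. Y = 12/(s(s+3)). Partial fractions: Y = 4/s - 4/(s+3)

Final answer: y(t) = 4(1 - e^(-3t))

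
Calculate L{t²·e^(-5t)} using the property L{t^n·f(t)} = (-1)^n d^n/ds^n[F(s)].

L{e^(-5t)} = 1/(s+5). d/ds[1/(s+5)] = -1/(s+5)². d²/ds²[1/(s+5)] = 2/(s+5)³. So L{t²·e^(-5t)} = (-1)² · 2/(s+5)³ = 2/(s+5)³

Final answer: 2/(s+5)³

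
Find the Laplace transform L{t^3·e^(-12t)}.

L{t^n·e^(at)} = n!/(s-a)^(n+1), so L{t^3·e^(-12t)} = 6/(s+12)^4

Final answer: 6/(s+12)^4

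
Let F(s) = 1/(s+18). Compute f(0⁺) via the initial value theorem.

f(0⁺) = lim_{s→∞} s·1/(s+18) = lim_{s→∞} s/(s+18) = 1

Final answer: 1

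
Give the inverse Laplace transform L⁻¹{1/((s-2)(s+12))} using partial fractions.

Decompose: A/(s-2) + B/(s+12). A = 1/14, B = -1/14. f(t) = (e^(2t) - e^(-12t))/14

Final answer: (e^(2t) - e^(-12t))/14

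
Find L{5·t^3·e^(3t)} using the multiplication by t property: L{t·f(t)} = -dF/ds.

Using L{t^n·e^(at)} = n!/(s-a)^(n+1), L{t^3·e^(3t)} = 6/(s-3)^4, so L{5·t^3·e^(3t)} = 5·6/(s-3)^4 = 30/(s-3)^4

Final answer: 30/(s-3)^4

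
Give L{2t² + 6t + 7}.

L{2t² + 6t + 7} = 2·2/s³ + 6/s² + 7/s = 4/s³ + 6/s² + 7/s

Final answer: 4/s³ + 6/s² + 7/s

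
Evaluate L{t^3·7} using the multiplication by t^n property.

L{7} = 7/s. d^1/ds^1[1/s] = -1/s². d^2/ds^2[1/s] = 2/s^3. d^3/ds^3[1/s] = -6/s^4. So L{t^3} = (-1)^{3}·-6/s^4 = 6/s^4. Then L{t^3·7} = 7·6/s^4 = 42/s^4

Final answer: 42/s^4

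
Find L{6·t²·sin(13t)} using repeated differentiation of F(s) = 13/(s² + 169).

F(s) = 13/(s² + 169). F'(s) = -26s/(s² + 169)². F''(s) = -26(169 - 3s²)/(s² + 169)³ = (78s² - 4394)/(s² + 169)³. So L{t²·sin(13t)} = (-1)² F''(s) = (78s² - 4394)/(s² + 169)³. Then L{6·t²·sin(13t)} = 6·(78s² - 4394)/(s² + 169)³ = (468s² - 26364)/(s² + 169)³

Final answer: (468s² - 26364)/(s² + 169)³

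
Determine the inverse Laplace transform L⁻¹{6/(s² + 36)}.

L⁻¹{6/(s² + 36)} = sin(6t)

Final answer: sin(6t)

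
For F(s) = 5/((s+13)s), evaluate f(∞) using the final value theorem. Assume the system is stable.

f(∞) = lim_{s→0} sF(s) = lim_{s→0} 5/(s+13) = 5/13

Final answer: 5/13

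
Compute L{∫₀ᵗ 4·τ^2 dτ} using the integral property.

L{∫₀ᵗ f(τ)dτ} = F(s)/s with f(t) = 4t^2. F(s) = 8/s^3, so L{∫₀ᵗ 4·τ^2 dτ} = (8/s^3)/s = 8/s^4. (Check: ∫₀ᵗ 4·τ^2 dτ = 4t^3/3.)

Final answer: 8/s^4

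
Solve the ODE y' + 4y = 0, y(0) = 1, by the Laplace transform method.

L{y'} + 4L{y} = 0. sY - 1 + 4Y = 0. Y(s+4) = 1. Y = 1/(s+4)

Final answer: y(t) = e^(-4t)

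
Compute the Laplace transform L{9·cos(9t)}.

L{cos(ωt)} = s/(s² + ω²), so L{cos(9t)} = s/(s² + 81). Then L{9·cos(9t)} = 9·s/(s² + 81) = 9s/(s² + 81)

Final answer: 9s/(s² + 81)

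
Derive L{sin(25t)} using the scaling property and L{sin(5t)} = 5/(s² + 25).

Using L{f(at)} = (1/a)F(s/a) with a=5: L{sin(25t)} = (1/5) · 5/((s/5)² + 25) = (1/5) · 5·25/(s² + 625) = 25/(s² + 625)

Final answer: 25/(s² + 625)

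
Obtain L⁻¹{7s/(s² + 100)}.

This is the form c·s/(s² + a²) with a = 10, c = 7. L⁻¹ = 7·cos(10t)

Final answer: 7·cos(10t)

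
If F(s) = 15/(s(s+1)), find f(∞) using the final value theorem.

f(∞) = lim_{s→0} s·15/(s(s+1)) = lim_{s→0} 15/(s+1) = 15/1 = 15

Final answer: 15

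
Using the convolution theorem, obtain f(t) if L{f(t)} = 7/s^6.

7/s^6 = (7/s)·(1/s^5) = L{7}·L{t^4/24}. By convolution, f(t) = 7*t^4/24 = ∫₀ᵗ 7·τ^4/24 dτ = 7·t^5/120

Final answer: 7·t^5/120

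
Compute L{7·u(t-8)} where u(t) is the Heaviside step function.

L{u(t-a)} = e^(-as)/s. Here a=8, so L{u(t-8)} = e^(-8s)/s, and L{7·u(t-8)} = 7·e^(-8s)/s

Final answer: 7·e^(-8s)/s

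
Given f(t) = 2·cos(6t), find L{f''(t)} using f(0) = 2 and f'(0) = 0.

F(s) = 2s/(s² + 36). L{f''(t)} = s²F(s) - sf(0) - f'(0) = 2s³/(s² + 36) - 2s = (2s³ - 2s(s² + 36))/(s² + 36) = -72s/(s² + 36)

Final answer: -72s/(s² + 36)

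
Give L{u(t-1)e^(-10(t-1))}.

u(t-a)f(t-a) with f(t)=e^(-10t). L{e^(-10t)} = 1/(s+10). By time shift: e^(-s)/(s+10)

Final answer: e^(-s)/(s+10)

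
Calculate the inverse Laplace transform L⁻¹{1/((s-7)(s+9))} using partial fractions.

Decompose: A/(s-7) + B/(s+9). A = 1/16, B = -1/16. f(t) = (e^(7t) - e^(-9t))/16

Final answer: (e^(7t) - e^(-9t))/16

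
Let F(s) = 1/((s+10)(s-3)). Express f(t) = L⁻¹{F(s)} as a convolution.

1/((s+10)(s-3)) = (1/(s+10))·(1/(s-3)) = L{e^(-10t)}·L{e^(3t)}. So f(t) = e^(-10t)*e^(3t) = ∫₀ᵗ e^(-10τ)·e^(3(t-τ)) dτ

Final answer: ∫₀ᵗ e^(-10τ)·e^(3(t-τ)) dτ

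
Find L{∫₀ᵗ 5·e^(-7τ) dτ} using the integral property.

L{∫₀ᵗ f(τ)dτ} = F(s)/s with F(s) = 5/(s+7), so L{∫₀ᵗ 5·e^(-7τ) dτ} = 5/(s(s+7))

Final answer: 5/(s(s+7))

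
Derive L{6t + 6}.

L{6t + 6} = 6·L{t} + 6·L{1} = 6/s² + 6/s

Final answer: 6/s² + 6/s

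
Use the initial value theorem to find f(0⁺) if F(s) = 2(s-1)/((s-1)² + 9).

f(0⁺) = lim_{s→∞} sF(s) = lim_{s→∞} 2s(s-1)/((s-1)² + 9) = 2

Final answer: 2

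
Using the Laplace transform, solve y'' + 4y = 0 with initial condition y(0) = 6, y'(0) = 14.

L{y''} + 4L{y} = 0. s²Y - 6s - 14 + 4Y = 0. Y(s² + 4) = 6s + 14. Y = (6s + 14)/(s² + 4). Inverting: y(t) = 6cos(2t) + 7sin(2t)

Final answer: y(t) = 6cos(2t) + 7sin(2t)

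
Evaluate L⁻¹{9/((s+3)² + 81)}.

Form: b/((s-a)² + b²) → e^(at)sin(bt). With a=-3, b=9

Final answer: e^(-3t)·sin(9t)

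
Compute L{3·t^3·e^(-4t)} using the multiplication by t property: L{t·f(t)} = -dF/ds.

Using L{t^n·e^(at)} = n!/(s-a)^(n+1), L{t^3·e^(-4t)} = 6/(s+4)^4, so L{3·t^3·e^(-4t)} = 3·6/(s+4)^4 = 18/(s+4)^4

Final answer: 18/(s+4)^4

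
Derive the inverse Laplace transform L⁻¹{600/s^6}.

L⁻¹{n!/s^(n+1)} = t^n with n=5. So L⁻¹{120/s^6} = t^5, and L⁻¹{600/s^6} = (600/120)·t^5 = 5·t^5

Final answer: 5·t^5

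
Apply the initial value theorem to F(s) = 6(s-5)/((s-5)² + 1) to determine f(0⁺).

f(0⁺) = lim_{s→∞} sF(s) = lim_{s→∞} 6s(s-5)/((s-5)² + 1) = 6

Final answer: 6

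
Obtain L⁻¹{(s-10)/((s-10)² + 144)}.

Using frequency shift: L⁻¹{(s-a)/((s-a)² + b²)} = e^(at)cos(bt). Here a=10, b=12

Final answer: e^(10t)·cos(12t)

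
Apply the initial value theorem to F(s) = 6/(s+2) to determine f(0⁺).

f(0⁺) = lim_{s→∞} s·6/(s+2) = lim_{s→∞} 6s/(s+2) = 6

Final answer: 6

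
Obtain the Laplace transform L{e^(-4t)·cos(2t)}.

L{e^(at)·cos(ωt)} = (s-a)/((s-a)² + ω²), so L{e^(-4t)·cos(2t)} = (s+4)/((s+4)² + 4)

Final answer: (s+4)/((s+4)² + 4)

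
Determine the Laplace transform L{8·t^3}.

L{t^n} = n!/s^(n+1), so L{t^3} = 6/s^4. Then L{8·t^3} = 8·6/s^4 = 48/s^4

Final answer: 48/s^4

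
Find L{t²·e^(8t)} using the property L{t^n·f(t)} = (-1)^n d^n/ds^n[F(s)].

L{e^(8t)} = 1/(s-8). d/ds[1/(s-8)] = -1/(s-8)². d²/ds²[1/(s-8)] = 2/(s-8)³. So L{t²·e^(8t)} = (-1)² · 2/(s-8)³ = 2/(s-8)³

Final answer: 2/(s-8)³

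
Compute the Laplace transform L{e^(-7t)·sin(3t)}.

L{e^(at)·sin(ωt)} = ω/((s-a)² + ω²), so L{e^(-7t)·sin(3t)} = 3/((s+7)² + 9)

Final answer: 3/((s+7)² + 9)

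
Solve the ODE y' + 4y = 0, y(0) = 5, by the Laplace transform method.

L{y'} + 4L{y} = 0. sY - 5 + 4Y = 0. Y(s+4) = 5. Y = 5/(s+4)

Final answer: y(t) = 5e^(-4t)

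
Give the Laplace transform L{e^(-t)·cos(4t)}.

L{e^(at)·cos(ωt)} = (s-a)/((s-a)² + ω²), so L{e^(-t)·cos(4t)} = (s+1)/((s+1)² + 16)

Final answer: (s+1)/((s+1)² + 16)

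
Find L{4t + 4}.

L{4t + 4} = 4·L{t} + 4·L{1} = 4/s² + 4/s

Final answer: 4/s² + 4/s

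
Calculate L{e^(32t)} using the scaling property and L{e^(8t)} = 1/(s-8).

Using L{f(at)} = (1/a)F(s/a) with a=4 and f(t) = e^(8t): L{e^(32t)} = (1/4) · 1/((s/4)-8) = (1/4) · 4/(s-32) = 1/(s-32)

Final answer: 1/(s-32)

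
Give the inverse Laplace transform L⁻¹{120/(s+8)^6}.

L⁻¹{n!/(s-a)^(n+1)} = t^n·e^(at), so L⁻¹{120/(s+8)^6} = t^5·e^(-8t)

Final answer: t^5·e^(-8t)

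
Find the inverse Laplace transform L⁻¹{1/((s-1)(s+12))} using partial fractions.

Decompose: A/(s-1) + B/(s+12). A = 1/13, B = -1/13. f(t) = (e^t - e^(-12t))/13

Final answer: (e^t - e^(-12t))/13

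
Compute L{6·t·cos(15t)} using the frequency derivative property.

L{cos(15t)} = s/(s² + 225). Derivative: d/ds[s/(s² + 225)] = [(s² + 225) - s·2s]/(s² + 225)² = (225 - s²)/(s² + 225)². So L{t·cos(15t)} = -F'(s) = (s² - 225)/(s² + 225)². Then L{6·t·cos(15t)} = 6·(s² - 225)/(s² + 225)²

Final answer: 6·(s² - 225)/(s² + 225)²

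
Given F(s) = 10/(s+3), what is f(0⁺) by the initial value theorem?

f(0⁺) = lim_{s→∞} s·10/(s+3) = lim_{s→∞} 10s/(s+3) = 10

Final answer: 10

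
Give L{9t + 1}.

L{9t + 1} = 9·L{t} + L{1} = 9/s² + 1/s

Final answer: 9/s² + 1/s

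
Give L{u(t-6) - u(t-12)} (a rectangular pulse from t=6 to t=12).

L{u(t-a)} = e^(-as)/s. L{u(t-6) - u(t-12)} = (e^(-6s) - e^(-12s))/s

Final answer: (e^(-6s) - e^(-12s))/s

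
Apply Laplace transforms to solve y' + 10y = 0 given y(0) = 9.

L{y'} + 10L{y} = 0. sY - 9 + 10Y = 0. Y(s+10) = 9. Y = 9/(s+10)

Final answer: y(t) = 9e^(-10t)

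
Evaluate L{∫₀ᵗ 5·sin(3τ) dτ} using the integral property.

L{∫₀ᵗ f(τ)dτ} = F(s)/s with F(s) = 15/(s² + 9), so the result is (15/(s² + 9))/s = 15/(s(s² + 9))

Final answer: 15/(s(s² + 9))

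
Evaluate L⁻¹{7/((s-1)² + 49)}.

Form: b/((s-a)² + b²) → e^(at)sin(bt). With a=1, b=7

Final answer: e^t·sin(7t)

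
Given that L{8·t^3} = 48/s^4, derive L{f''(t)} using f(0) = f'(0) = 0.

L{f''(t)} = s²F(s) - sf(0) - f'(0) = s²·48/s^4 - 0 - 0 = 48/s^2

Final answer: 48/s^2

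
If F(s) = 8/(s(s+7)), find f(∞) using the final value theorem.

f(∞) = lim_{s→0} s·8/(s(s+7)) = lim_{s→0} 8/(s+7) = 8/7 = 8/7

Final answer: 8/7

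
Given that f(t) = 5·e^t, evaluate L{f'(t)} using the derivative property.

f(0) = 5, F(s) = 5/(s-1). L{f'(t)} = s·F(s) - f(0) = 5s/(s-1) - 5 = (5s - 5(s-1))/(s-1) = 5/(s-1)

Final answer: 5/(s-1)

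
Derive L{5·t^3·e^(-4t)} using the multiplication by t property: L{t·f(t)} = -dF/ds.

Using L{t^n·e^(at)} = n!/(s-a)^(n+1), L{t^3·e^(-4t)} = 6/(s+4)^4, so L{5·t^3·e^(-4t)} = 5·6/(s+4)^4 = 30/(s+4)^4

Final answer: 30/(s+4)^4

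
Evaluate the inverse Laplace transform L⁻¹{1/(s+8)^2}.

L⁻¹{n!/(s-a)^(n+1)} = t^n·e^(at), so L⁻¹{1/(s+8)^2} = t·e^(-8t)

Final answer: t·e^(-8t)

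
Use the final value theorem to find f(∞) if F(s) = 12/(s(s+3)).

f(∞) = lim_{s→0} s·12/(s(s+3)) = lim_{s→0} 12/(s+3) = 12/3 = 4

Final answer: 4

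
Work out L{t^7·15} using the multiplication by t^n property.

L{15} = 15/s. d^1/ds^1[1/s] = -1/s². d^2/ds^2[1/s] = 2/s^3. d^3/ds^3[1/s] = -6/s^4. d^4/ds^4[1/s] = 24/s^5. d^5/ds^5[1/s] = -120/s^6. d^6/ds^6[1/s] = 720/s^7. d^7/ds^7[1/s] = -5040/s^8. So L{t^7} = (-1)^{7}·-5040/s^8 = 5040/s^8. Then L{t^7·15} = 15·5040/s^8 = 75600/s^8

Final answer: 75600/s^8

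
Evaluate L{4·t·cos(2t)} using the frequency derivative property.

L{cos(2t)} = s/(s² + 4). Derivative: d/ds[s/(s² + 4)] = [(s² + 4) - s·2s]/(s² + 4)² = (4 - s²)/(s² + 4)². So L{t·cos(2t)} = -F'(s) = (s² - 4)/(s² + 4)². Then L{4·t·cos(2t)} = 4·(s² - 4)/(s² + 4)²

Final answer: 4·(s² - 4)/(s² + 4)²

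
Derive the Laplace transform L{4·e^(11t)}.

L{e^(at)} = 1/(s-a), so L{e^(11t)} = 1/(s-11). Then L{4·e^(11t)} = 4/(s-11)

Final answer: 4/(s-11)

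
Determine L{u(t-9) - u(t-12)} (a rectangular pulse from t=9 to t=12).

L{u(t-a)} = e^(-as)/s. L{u(t-9) - u(t-12)} = (e^(-9s) - e^(-12s))/s

Final answer: (e^(-9s) - e^(-12s))/s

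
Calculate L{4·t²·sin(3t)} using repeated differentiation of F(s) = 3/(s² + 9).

F(s) = 3/(s² + 9). F'(s) = -6s/(s² + 9)². F''(s) = -6(9 - 3s²)/(s² + 9)³ = (18s² - 54)/(s² + 9)³. So L{t²·sin(3t)} = (-1)² F''(s) = (18s² - 54)/(s² + 9)³. Then L{4·t²·sin(3t)} = 4·(18s² - 54)/(s² + 9)³ = (72s² - 216)/(s² + 9)³

Final answer: (72s² - 216)/(s² + 9)³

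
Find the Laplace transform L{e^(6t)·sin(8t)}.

L{e^(at)·sin(ωt)} = ω/((s-a)² + ω²), so L{e^(6t)·sin(8t)} = 8/((s-6)² + 64)

Final answer: 8/((s-6)² + 64)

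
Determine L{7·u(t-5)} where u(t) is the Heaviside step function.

L{u(t-a)} = e^(-as)/s. Here a=5, so L{u(t-5)} = e^(-5s)/s, and L{7·u(t-5)} = 7·e^(-5s)/s

Final answer: 7·e^(-5s)/s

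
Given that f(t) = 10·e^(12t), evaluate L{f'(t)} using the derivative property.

f(0) = 10, F(s) = 10/(s-12). L{f'(t)} = s·F(s) - f(0) = 10s/(s-12) - 10 = (10s - 10(s-12))/(s-12) = 120/(s-12)

Final answer: 120/(s-12)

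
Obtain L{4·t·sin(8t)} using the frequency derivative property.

L{sin(8t)} = 8/(s² + 64). By L{t·f(t)} = -F'(s): -d/ds[8/(s² + 64)] = -(8)·(-2s)/(s² + 64)² = 16s/(s² + 64)². Then L{4·t·sin(8t)} = 4·16s/(s² + 64)² = 64s/(s² + 64)²

Final answer: 64s/(s² + 64)²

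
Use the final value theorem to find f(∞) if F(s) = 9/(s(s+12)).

f(∞) = lim_{s→0} s·9/(s(s+12)) = lim_{s→0} 9/(s+12) = 9/12 = 3/4

Final answer: 3/4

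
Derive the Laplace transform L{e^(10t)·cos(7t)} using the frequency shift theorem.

Frequency shift: L{e^(at)f(t)} = F(s-a). L{e^(10t)·cos(7t)} = (s-10)/((s-10)² + 49)

Final answer: (s-10)/((s-10)² + 49)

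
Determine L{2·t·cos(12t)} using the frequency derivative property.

L{cos(12t)} = s/(s² + 144). Derivative: d/ds[s/(s² + 144)] = [(s² + 144) - s·2s]/(s² + 144)² = (144 - s²)/(s² + 144)². So L{t·cos(12t)} = -F'(s) = (s² - 144)/(s² + 144)². Then L{2·t·cos(12t)} = 2·(s² - 144)/(s² + 144)²

Final answer: 2·(s² - 144)/(s² + 144)²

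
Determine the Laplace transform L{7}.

L{7} = 7 · L{1} = 7/s

Final answer: 7/s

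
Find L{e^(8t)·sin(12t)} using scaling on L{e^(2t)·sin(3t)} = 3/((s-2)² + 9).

Scaling with a=4: L{e^(8t)·sin(12t)} = (1/4) · 3/((s/4-2)² + 9). Simplifying: 12/((s-8)² + 144)

Final answer: 12/((s-8)² + 144)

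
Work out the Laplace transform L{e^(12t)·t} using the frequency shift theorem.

L{e^(at)·t^n} = n!/(s-a)^(n+1), so L{e^(12t)·t} = 1/(s-12)^2

Final answer: 1/(s-12)^2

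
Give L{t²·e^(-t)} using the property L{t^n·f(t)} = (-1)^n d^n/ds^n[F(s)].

L{e^(-t)} = 1/(s+1). d/ds[1/(s+1)] = -1/(s+1)². d²/ds²[1/(s+1)] = 2/(s+1)³. So L{t²·e^(-t)} = (-1)² · 2/(s+1)³ = 2/(s+1)³

Final answer: 2/(s+1)³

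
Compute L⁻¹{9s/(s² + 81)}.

This is the form c·s/(s² + a²) with a = 9, c = 9. L⁻¹ = 9·cos(9t)

Final answer: 9·cos(9t)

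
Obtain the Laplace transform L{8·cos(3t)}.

L{cos(ωt)} = s/(s² + ω²), so L{cos(3t)} = s/(s² + 9). Then L{8·cos(3t)} = 8·s/(s² + 9) = 8s/(s² + 9)

Final answer: 8s/(s² + 9)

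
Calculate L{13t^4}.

L{t^n} = n!/s^(n+1). So L{13t^4} = 13·4!/s^5 = 312/s^5

Final answer: 312/s^5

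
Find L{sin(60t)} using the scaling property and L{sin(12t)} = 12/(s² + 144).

Using L{f(at)} = (1/a)F(s/a) with a=5: L{sin(60t)} = (1/5) · 12/((s/5)² + 144) = (1/5) · 12·25/(s² + 3600) = 60/(s² + 3600)

Final answer: 60/(s² + 3600)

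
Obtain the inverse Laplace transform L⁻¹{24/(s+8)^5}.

L⁻¹{n!/(s-a)^(n+1)} = t^n·e^(at), so L⁻¹{24/(s+8)^5} = t^4·e^(-8t)

Final answer: t^4·e^(-8t)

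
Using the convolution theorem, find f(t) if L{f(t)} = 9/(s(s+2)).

9/(s(s+2)) = (9/s)·(1/(s+2)) = L{9}·L{e^(-2t)}. By convolution, f(t) = 9*e^(-2t) = ∫₀ᵗ 9·e^(-2τ) dτ = 9·(1 - e^(-2t))/2

Final answer: 9·(1 - e^(-2t))/2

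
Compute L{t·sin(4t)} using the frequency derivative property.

L{sin(4t)} = 4/(s² + 16). By L{t·f(t)} = -F'(s): -d/ds[4/(s² + 16)] = -(4)·(-2s)/(s² + 16)² = 8s/(s² + 16)²

Final answer: 8s/(s² + 16)²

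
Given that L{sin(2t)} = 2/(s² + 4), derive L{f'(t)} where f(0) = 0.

L{f'(t)} = s·F(s) - f(0) = s·2/(s² + 4) - 0 = 2s/(s² + 4)

Final answer: 2s/(s² + 4)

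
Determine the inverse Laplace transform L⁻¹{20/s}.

L⁻¹{c/s} = c, so L⁻¹{20/s} = 20

Final answer: 20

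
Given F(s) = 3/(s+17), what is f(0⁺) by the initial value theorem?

f(0⁺) = lim_{s→∞} s·3/(s+17) = lim_{s→∞} 3s/(s+17) = 3

Final answer: 3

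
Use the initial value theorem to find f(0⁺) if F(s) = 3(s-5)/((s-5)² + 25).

f(0⁺) = lim_{s→∞} sF(s) = lim_{s→∞} 3s(s-5)/((s-5)² + 25) = 3

Final answer: 3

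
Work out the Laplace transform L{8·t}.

L{t^n} = n!/s^(n+1), so L{t} = 1/s^2. Then L{8·t} = 8·1/s^2 = 8/s^2

Final answer: 8/s^2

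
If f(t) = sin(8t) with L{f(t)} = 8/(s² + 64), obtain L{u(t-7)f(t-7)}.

Time shift theorem: L{u(t-a)f(t-a)} = e^(-as)F(s). Here a=7, F(s) = 8/(s² + 64), so L{u(t-7)f(t-7)} = e^(-7s)·8/(s² + 64)

Final answer: e^(-7s)·8/(s² + 64)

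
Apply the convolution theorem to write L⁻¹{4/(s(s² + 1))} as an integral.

4/(s(s² + 1)) = (1/s)·(4/(s² + 1)) = L{1}·L{4·sin(t)}. So f(t) = 1*(4·sin(t)) = ∫₀ᵗ 4·sin(τ) dτ

Final answer: ∫₀ᵗ 4·sin(τ) dτ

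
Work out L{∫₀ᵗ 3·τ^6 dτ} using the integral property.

L{∫₀ᵗ f(τ)dτ} = F(s)/s with f(t) = 3t^6. F(s) = 2160/s^7, so L{∫₀ᵗ 3·τ^6 dτ} = (2160/s^7)/s = 2160/s^8. (Check: ∫₀ᵗ 3·τ^6 dτ = 3t^7/7.)

Final answer: 2160/s^8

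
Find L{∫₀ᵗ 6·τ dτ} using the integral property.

L{∫₀ᵗ f(τ)dτ} = F(s)/s with f(t) = 6t. F(s) = 6/s^2, so L{∫₀ᵗ 6·τ dτ} = (6/s^2)/s = 6/s^3. (Check: ∫₀ᵗ 6·τ dτ = 6t^2/2.)

Final answer: 6/s^3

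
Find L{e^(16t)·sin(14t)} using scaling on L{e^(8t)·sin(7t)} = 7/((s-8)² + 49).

Scaling with a=2: L{e^(16t)·sin(14t)} = (1/2) · 7/((s/2-8)² + 49). Simplifying: 14/((s-16)² + 196)

Final answer: 14/((s-16)² + 196)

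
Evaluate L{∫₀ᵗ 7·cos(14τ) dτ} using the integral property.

L{∫₀ᵗ f(τ)dτ} = F(s)/s with F(s) = 7s/(s² + 196), so the result is (7s/(s² + 196))/s = 7/(s² + 196)

Final answer: 7/(s² + 196)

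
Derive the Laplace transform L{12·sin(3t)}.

L{sin(ωt)} = ω/(s² + ω²), so L{sin(3t)} = 3/(s² + 9). Then L{12·sin(3t)} = 12·3/(s² + 9) = 36/(s² + 9)

Final answer: 36/(s² + 9)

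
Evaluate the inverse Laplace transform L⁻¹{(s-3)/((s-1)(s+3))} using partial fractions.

Using partial fractions, f(t) = (-2e^t + 6e^(-3t))/4

Final answer: (-2e^t + 6e^(-3t))/4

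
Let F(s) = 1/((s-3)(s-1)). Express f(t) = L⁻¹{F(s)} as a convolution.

1/((s-3)(s-1)) = (1/(s-3))·(1/(s-1)) = L{e^(3t)}·L{e^t}. So f(t) = e^(3t)*e^t = ∫₀ᵗ e^(3τ)·e^(t-τ) dτ

Final answer: ∫₀ᵗ e^(3τ)·e^(t-τ) dτ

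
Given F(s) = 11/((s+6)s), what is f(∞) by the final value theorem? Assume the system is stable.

f(∞) = lim_{s→0} sF(s) = lim_{s→0} 11/(s+6) = 11/6

Final answer: 11/6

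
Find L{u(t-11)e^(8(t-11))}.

u(t-a)f(t-a) with f(t)=e^(8t). L{e^(8t)} = 1/(s-8). By time shift: e^(-11s)/(s-8)

Final answer: e^(-11s)/(s-8)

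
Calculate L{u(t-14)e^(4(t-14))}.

u(t-a)f(t-a) with f(t)=e^(4t). L{e^(4t)} = 1/(s-4). By time shift: e^(-14s)/(s-4)

Final answer: e^(-14s)/(s-4)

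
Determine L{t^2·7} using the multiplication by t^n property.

L{7} = 7/s. d^1/ds^1[1/s] = -1/s². d^2/ds^2[1/s] = 2/s^3. So L{t^2} = (-1)^{2}·2/s^3 = 2/s^3. Then L{t^2·7} = 7·2/s^3 = 14/s^3

Final answer: 14/s^3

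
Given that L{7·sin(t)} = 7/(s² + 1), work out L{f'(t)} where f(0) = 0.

L{f'(t)} = s·F(s) - f(0) = s·7/(s² + 1) - 0 = 7s/(s² + 1)

Final answer: 7s/(s² + 1)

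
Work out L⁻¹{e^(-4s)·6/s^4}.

L⁻¹{6/s^4} = t^3. By the time shift theorem, L⁻¹{e^(-as)F(s)} = u(t-a)f(t-a) with a=4, so L⁻¹{e^(-4s)·6/s^4} = u(t-4)·(t-4)^3

Final answer: u(t-4)·(t-4)^3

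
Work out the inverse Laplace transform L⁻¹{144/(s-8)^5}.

L⁻¹{n!/(s-a)^(n+1)} = t^n·e^(at) with n=4, a=8. So L⁻¹{24/(s-8)^5} = t^4·e^(8t), and L⁻¹{144/(s-8)^5} = (144/24)·t^4·e^(8t) = 6·t^4·e^(8t)

Final answer: 6·t^4·e^(8t)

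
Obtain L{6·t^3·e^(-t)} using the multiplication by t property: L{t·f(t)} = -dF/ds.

Using L{t^n·e^(at)} = n!/(s-a)^(n+1), L{t^3·e^(-t)} = 6/(s+1)^4, so L{6·t^3·e^(-t)} = 6·6/(s+1)^4 = 36/(s+1)^4

Final answer: 36/(s+1)^4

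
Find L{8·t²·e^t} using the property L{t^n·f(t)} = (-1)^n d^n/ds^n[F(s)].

L{e^t} = 1/(s-1). d/ds[1/(s-1)] = -1/(s-1)². d²/ds²[1/(s-1)] = 2/(s-1)³. So L{t²·e^t} = (-1)² · 2/(s-1)³ = 2/(s-1)³. Then L{8·t²·e^t} = 8·2/(s-1)³ = 16/(s-1)³

Final answer: 16/(s-1)³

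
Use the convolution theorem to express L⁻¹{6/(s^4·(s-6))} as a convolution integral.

6/(s^4·(s-6)) = (6/s^4)·(1/(s-6)) = L{t^3}·L{e^(6t)}. So f(t) = t^3*e^(6t) = ∫₀ᵗ τ^3·e^(6(t-τ)) dτ

Final answer: ∫₀ᵗ τ^3·e^(6(t-τ)) dτ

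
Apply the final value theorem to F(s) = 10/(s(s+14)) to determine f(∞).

f(∞) = lim_{s→0} s·10/(s(s+14)) = lim_{s→0} 10/(s+14) = 10/14 = 5/7

Final answer: 5/7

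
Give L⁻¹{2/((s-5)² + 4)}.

Form: b/((s-a)² + b²) → e^(at)sin(bt). With a=5, b=2

Final answer: e^(5t)·sin(2t)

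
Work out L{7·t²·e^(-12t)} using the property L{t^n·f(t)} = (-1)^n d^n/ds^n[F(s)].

L{e^(-12t)} = 1/(s+12). d/ds[1/(s+12)] = -1/(s+12)². d²/ds²[1/(s+12)] = 2/(s+12)³. So L{t²·e^(-12t)} = (-1)² · 2/(s+12)³ = 2/(s+12)³. Then L{7·t²·e^(-12t)} = 7·2/(s+12)³ = 14/(s+12)³

Final answer: 14/(s+12)³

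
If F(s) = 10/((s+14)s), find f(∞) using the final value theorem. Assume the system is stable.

f(∞) = lim_{s→0} sF(s) = lim_{s→0} 10/(s+14) = 5/7

Final answer: 5/7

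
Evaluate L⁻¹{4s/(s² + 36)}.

This is the form c·s/(s² + a²) with a = 6, c = 4. L⁻¹ = 4·cos(6t)

Final answer: 4·cos(6t)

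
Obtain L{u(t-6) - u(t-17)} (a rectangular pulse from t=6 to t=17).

L{u(t-a)} = e^(-as)/s. L{u(t-6) - u(t-17)} = (e^(-6s) - e^(-17s))/s

Final answer: (e^(-6s) - e^(-17s))/s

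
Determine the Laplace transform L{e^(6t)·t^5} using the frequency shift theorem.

L{e^(at)·t^n} = n!/(s-a)^(n+1), so L{e^(6t)·t^5} = 120/(s-6)^6

Final answer: 120/(s-6)^6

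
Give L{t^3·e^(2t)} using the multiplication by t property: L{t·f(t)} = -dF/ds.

Using L{t^n·e^(at)} = n!/(s-a)^(n+1), L{t^3·e^(2t)} = 6/(s-2)^4

Final answer: 6/(s-2)^4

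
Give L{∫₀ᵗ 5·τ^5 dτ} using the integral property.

L{∫₀ᵗ f(τ)dτ} = F(s)/s with f(t) = 5t^5. F(s) = 600/s^6, so L{∫₀ᵗ 5·τ^5 dτ} = (600/s^6)/s = 600/s^7. (Check: ∫₀ᵗ 5·τ^5 dτ = 5t^6/6.)

Final answer: 600/s^7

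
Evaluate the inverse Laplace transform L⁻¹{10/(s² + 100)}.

L⁻¹{10/(s² + 100)} = sin(10t)

Final answer: sin(10t)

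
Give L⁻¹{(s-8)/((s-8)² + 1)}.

Using frequency shift: L⁻¹{(s-a)/((s-a)² + b²)} = e^(at)cos(bt). Here a=8, b=1

Final answer: e^(8t)·cos(t)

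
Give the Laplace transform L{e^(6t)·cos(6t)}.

L{e^(at)·cos(ωt)} = (s-a)/((s-a)² + ω²), so L{e^(6t)·cos(6t)} = (s-6)/((s-6)² + 36)

Final answer: (s-6)/((s-6)² + 36)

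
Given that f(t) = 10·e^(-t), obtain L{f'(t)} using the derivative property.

f(0) = 10, F(s) = 10/(s+1). L{f'(t)} = s·F(s) - f(0) = 10s/(s+1) - 10 = (10s - 10(s+1))/(s+1) = -10/(s+1)

Final answer: -10/(s+1)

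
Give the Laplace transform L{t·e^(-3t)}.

L{t^n·e^(at)} = n!/(s-a)^(n+1), so L{t·e^(-3t)} = 1/(s+3)^2

Final answer: 1/(s+3)^2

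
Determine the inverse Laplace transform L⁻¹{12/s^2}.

L⁻¹{n!/s^(n+1)} = t^n with n=1. So L⁻¹{1/s^2} = t, and L⁻¹{12/s^2} = (12/1)·t = 12·t

Final answer: 12·t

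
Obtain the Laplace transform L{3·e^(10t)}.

L{e^(at)} = 1/(s-a), so L{e^(10t)} = 1/(s-10). Then L{3·e^(10t)} = 3/(s-10)

Final answer: 3/(s-10)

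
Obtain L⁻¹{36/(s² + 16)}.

This is the form c·a/(s² + a²) with a = 4, c = 9. L⁻¹ = 9·sin(4t)

Final answer: 9·sin(4t)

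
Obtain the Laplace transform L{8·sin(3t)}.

L{sin(ωt)} = ω/(s² + ω²), so L{sin(3t)} = 3/(s² + 9). Then L{8·sin(3t)} = 8·3/(s² + 9) = 24/(s² + 9)

Final answer: 24/(s² + 9)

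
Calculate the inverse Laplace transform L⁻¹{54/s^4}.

L⁻¹{n!/s^(n+1)} = t^n with n=3. So L⁻¹{6/s^4} = t^3, and L⁻¹{54/s^4} = (54/6)·t^3 = 9·t^3

Final answer: 9·t^3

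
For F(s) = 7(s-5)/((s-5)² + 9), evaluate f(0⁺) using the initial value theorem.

f(0⁺) = lim_{s→∞} sF(s) = lim_{s→∞} 7s(s-5)/((s-5)² + 9) = 7

Final answer: 7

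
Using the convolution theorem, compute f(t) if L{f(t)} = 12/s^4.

12/s^4 = (12/s)·(1/s^3) = L{12}·L{t^2/2}. By convolution, f(t) = 12*t^2/2 = ∫₀ᵗ 12·τ^2/2 dτ = 12·t^3/6

Final answer: 12·t^3/6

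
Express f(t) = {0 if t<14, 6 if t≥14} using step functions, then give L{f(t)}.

f(t) = 6·u(t-14). L{u(t-14)} = e^(-14s)/s, so L{f(t)} = 6·e^(-14s)/s

Final answer: 6·e^(-14s)/s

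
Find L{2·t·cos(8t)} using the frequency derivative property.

L{cos(8t)} = s/(s² + 64). Derivative: d/ds[s/(s² + 64)] = [(s² + 64) - s·2s]/(s² + 64)² = (64 - s²)/(s² + 64)². So L{t·cos(8t)} = -F'(s) = (s² - 64)/(s² + 64)². Then L{2·t·cos(8t)} = 2·(s² - 64)/(s² + 64)²

Final answer: 2·(s² - 64)/(s² + 64)²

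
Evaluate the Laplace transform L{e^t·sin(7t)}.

L{e^(at)·sin(ωt)} = ω/((s-a)² + ω²), so L{e^t·sin(7t)} = 7/((s-1)² + 49)

Final answer: 7/((s-1)² + 49)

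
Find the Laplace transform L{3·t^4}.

L{t^n} = n!/s^(n+1), so L{t^4} = 24/s^5. Then L{3·t^4} = 3·24/s^5 = 72/s^5

Final answer: 72/s^5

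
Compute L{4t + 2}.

L{4t + 2} = 4·L{t} + 2·L{1} = 4/s² + 2/s

Final answer: 4/s² + 2/s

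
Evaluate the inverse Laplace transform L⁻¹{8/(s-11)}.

L⁻¹{1/(s-a)} = e^(at), so L⁻¹{1/(s-11)} = e^(11t), and L⁻¹{8/(s-11)} = 8·e^(11t)

Final answer: 8·e^(11t)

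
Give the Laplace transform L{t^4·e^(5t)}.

L{t^n·e^(at)} = n!/(s-a)^(n+1), so L{t^4·e^(5t)} = 24/(s-5)^5

Final answer: 24/(s-5)^5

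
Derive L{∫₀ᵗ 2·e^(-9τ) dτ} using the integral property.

L{∫₀ᵗ f(τ)dτ} = F(s)/s with F(s) = 2/(s+9), so L{∫₀ᵗ 2·e^(-9τ) dτ} = 2/(s(s+9))

Final answer: 2/(s(s+9))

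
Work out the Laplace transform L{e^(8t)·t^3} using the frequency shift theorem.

L{e^(at)·t^n} = n!/(s-a)^(n+1), so L{e^(8t)·t^3} = 6/(s-8)^4

Final answer: 6/(s-8)^4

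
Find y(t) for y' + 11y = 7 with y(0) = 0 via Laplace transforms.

sY + 11Y = 7/s. Y = 7/(s(s+11)). Partial fractions: Y = 7/11/s - 7/11/(s+11)

Final answer: y(t) = 7/11(1 - e^(-11t))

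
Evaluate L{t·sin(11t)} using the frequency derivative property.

L{sin(11t)} = 11/(s² + 121). By L{t·f(t)} = -F'(s): -d/ds[11/(s² + 121)] = -(11)·(-2s)/(s² + 121)² = 22s/(s² + 121)²

Final answer: 22s/(s² + 121)²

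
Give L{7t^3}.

L{t^n} = n!/s^(n+1). So L{7t^3} = 7·3!/s^4 = 42/s^4

Final answer: 42/s^4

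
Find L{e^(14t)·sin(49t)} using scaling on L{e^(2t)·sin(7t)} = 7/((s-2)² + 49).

Scaling with a=7: L{e^(14t)·sin(49t)} = (1/7) · 7/((s/7-2)² + 49). Simplifying: 49/((s-14)² + 2401)

Final answer: 49/((s-14)² + 2401)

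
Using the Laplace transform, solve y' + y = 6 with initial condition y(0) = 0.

sY + Y = 6/s. Y = 6/(s(s+1)). Partial fractions: Y = 6/s - 6/(s+1)

Final answer: y(t) = 6(1 - e^(-t))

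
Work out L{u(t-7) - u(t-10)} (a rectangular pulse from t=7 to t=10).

L{u(t-a)} = e^(-as)/s. L{u(t-7) - u(t-10)} = (e^(-7s) - e^(-10s))/s

Final answer: (e^(-7s) - e^(-10s))/s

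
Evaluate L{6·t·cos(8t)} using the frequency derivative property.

L{cos(8t)} = s/(s² + 64). Derivative: d/ds[s/(s² + 64)] = [(s² + 64) - s·2s]/(s² + 64)² = (64 - s²)/(s² + 64)². So L{t·cos(8t)} = -F'(s) = (s² - 64)/(s² + 64)². Then L{6·t·cos(8t)} = 6·(s² - 64)/(s² + 64)²

Final answer: 6·(s² - 64)/(s² + 64)²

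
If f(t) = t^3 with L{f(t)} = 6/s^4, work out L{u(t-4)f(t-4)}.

Time shift theorem: L{u(t-a)f(t-a)} = e^(-as)F(s). Here a=4, F(s) = 6/s^4, so L{u(t-4)f(t-4)} = e^(-4s)·6/s^4

Final answer: e^(-4s)·6/s^4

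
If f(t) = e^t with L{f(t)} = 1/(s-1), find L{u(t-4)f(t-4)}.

Time shift theorem: L{u(t-a)f(t-a)} = e^(-as)F(s). Here a=4, F(s) = 1/(s-1), so L{u(t-4)f(t-4)} = e^(-4s)·1/(s-1)

Final answer: e^(-4s)·1/(s-1)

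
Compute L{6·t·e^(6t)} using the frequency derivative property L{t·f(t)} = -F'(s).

L{e^(6t)} = 1/(s-6). By frequency derivative: L{t·e^(6t)} = -d/ds[1/(s-6)] = -(-1)/(s-6)² = 1/(s-6)². Then L{6·t·e^(6t)} = 6·1/(s-6)² = 6/(s-6)²

Final answer: 6/(s-6)²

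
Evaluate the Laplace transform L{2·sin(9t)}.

L{sin(ωt)} = ω/(s² + ω²), so L{sin(9t)} = 9/(s² + 81). Then L{2·sin(9t)} = 2·9/(s² + 81) = 18/(s² + 81)

Final answer: 18/(s² + 81)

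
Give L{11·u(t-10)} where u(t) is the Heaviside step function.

L{u(t-a)} = e^(-as)/s. Here a=10, so L{u(t-10)} = e^(-10s)/s, and L{11·u(t-10)} = 11·e^(-10s)/s

Final answer: 11·e^(-10s)/s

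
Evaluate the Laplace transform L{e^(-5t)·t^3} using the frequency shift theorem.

L{e^(at)·t^n} = n!/(s-a)^(n+1), so L{e^(-5t)·t^3} = 6/(s+5)^4

Final answer: 6/(s+5)^4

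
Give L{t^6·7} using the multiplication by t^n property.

L{7} = 7/s. d^1/ds^1[1/s] = -1/s². d^2/ds^2[1/s] = 2/s^3. d^3/ds^3[1/s] = -6/s^4. d^4/ds^4[1/s] = 24/s^5. d^5/ds^5[1/s] = -120/s^6. d^6/ds^6[1/s] = 720/s^7. So L{t^6} = (-1)^{6}·720/s^7 = 720/s^7. Then L{t^6·7} = 7·720/s^7 = 5040/s^7

Final answer: 5040/s^7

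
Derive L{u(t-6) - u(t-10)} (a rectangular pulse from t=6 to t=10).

L{u(t-a)} = e^(-as)/s. L{u(t-6) - u(t-10)} = (e^(-6s) - e^(-10s))/s

Final answer: (e^(-6s) - e^(-10s))/s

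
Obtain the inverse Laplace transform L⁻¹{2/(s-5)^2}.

L⁻¹{n!/(s-a)^(n+1)} = t^n·e^(at) with n=1, a=5. So L⁻¹{1/(s-5)^2} = t·e^(5t), and L⁻¹{2/(s-5)^2} = (2/1)·t·e^(5t) = 2·t·e^(5t)

Final answer: 2·t·e^(5t)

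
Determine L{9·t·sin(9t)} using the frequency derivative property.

L{sin(9t)} = 9/(s² + 81). By L{t·f(t)} = -F'(s): -d/ds[9/(s² + 81)] = -(9)·(-2s)/(s² + 81)² = 18s/(s² + 81)². Then L{9·t·sin(9t)} = 9·18s/(s² + 81)² = 162s/(s² + 81)²

Final answer: 162s/(s² + 81)²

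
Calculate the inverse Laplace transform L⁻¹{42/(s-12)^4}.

L⁻¹{n!/(s-a)^(n+1)} = t^n·e^(at) with n=3, a=12. So L⁻¹{6/(s-12)^4} = t^3·e^(12t), and L⁻¹{42/(s-12)^4} = (42/6)·t^3·e^(12t) = 7·t^3·e^(12t)

Final answer: 7·t^3·e^(12t)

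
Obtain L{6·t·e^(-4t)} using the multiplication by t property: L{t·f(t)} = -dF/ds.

Using L{t^n·e^(at)} = n!/(s-a)^(n+1), L{t·e^(-4t)} = 1/(s+4)^2, so L{6·t·e^(-4t)} = 6·1/(s+4)^2 = 6/(s+4)^2

Final answer: 6/(s+4)^2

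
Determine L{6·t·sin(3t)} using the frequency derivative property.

L{sin(3t)} = 3/(s² + 9). By L{t·f(t)} = -F'(s): -d/ds[3/(s² + 9)] = -(3)·(-2s)/(s² + 9)² = 6s/(s² + 9)². Then L{6·t·sin(3t)} = 6·6s/(s² + 9)² = 36s/(s² + 9)²

Final answer: 36s/(s² + 9)²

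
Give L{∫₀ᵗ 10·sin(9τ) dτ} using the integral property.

L{∫₀ᵗ f(τ)dτ} = F(s)/s with F(s) = 90/(s² + 81), so the result is (90/(s² + 81))/s = 90/(s(s² + 81))

Final answer: 90/(s(s² + 81))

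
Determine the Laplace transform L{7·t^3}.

L{t^n} = n!/s^(n+1), so L{t^3} = 6/s^4. Then L{7·t^3} = 7·6/s^4 = 42/s^4

Final answer: 42/s^4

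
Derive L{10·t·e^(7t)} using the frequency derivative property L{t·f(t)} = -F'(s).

L{e^(7t)} = 1/(s-7). By frequency derivative: L{t·e^(7t)} = -d/ds[1/(s-7)] = -(-1)/(s-7)² = 1/(s-7)². Then L{10·t·e^(7t)} = 10·1/(s-7)² = 10/(s-7)²

Final answer: 10/(s-7)²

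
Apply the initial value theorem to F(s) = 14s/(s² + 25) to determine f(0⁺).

f(0⁺) = lim_{s→∞} s·14s/(s² + 25) = lim_{s→∞} 14s²/(s² + 25) = 14

Final answer: 14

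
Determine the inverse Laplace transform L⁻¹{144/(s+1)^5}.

L⁻¹{n!/(s-a)^(n+1)} = t^n·e^(at) with n=4, a=-1. So L⁻¹{24/(s+1)^5} = t^4·e^(-t), and L⁻¹{144/(s+1)^5} = (144/24)·t^4·e^(-t) = 6·t^4·e^(-t)

Final answer: 6·t^4·e^(-t)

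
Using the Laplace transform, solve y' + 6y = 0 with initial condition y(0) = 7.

L{y'} + 6L{y} = 0. sY - 7 + 6Y = 0. Y(s+6) = 7. Y = 7/(s+6)

Final answer: y(t) = 7e^(-6t)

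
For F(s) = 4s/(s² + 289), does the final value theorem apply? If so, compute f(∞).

The final value theorem requires all poles of sF(s) in the left half-plane. sF(s) = 4s²/(s² + 289) has poles at s = ±17i (imaginary axis). Theorem does NOT apply (oscillatory system).

Final answer: Not applicable (oscillatory)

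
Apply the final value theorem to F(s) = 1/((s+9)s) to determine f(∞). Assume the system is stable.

f(∞) = lim_{s→0} sF(s) = lim_{s→0} 1/(s+9) = 1/9

Final answer: 1/9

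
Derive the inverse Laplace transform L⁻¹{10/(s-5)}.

L⁻¹{1/(s-a)} = e^(at), so L⁻¹{1/(s-5)} = e^(5t), and L⁻¹{10/(s-5)} = 10·e^(5t)

Final answer: 10·e^(5t)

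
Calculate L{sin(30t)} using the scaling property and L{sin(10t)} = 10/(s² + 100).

Using L{f(at)} = (1/a)F(s/a) with a=3: L{sin(30t)} = (1/3) · 10/((s/3)² + 100) = (1/3) · 10·9/(s² + 900) = 30/(s² + 900)

Final answer: 30/(s² + 900)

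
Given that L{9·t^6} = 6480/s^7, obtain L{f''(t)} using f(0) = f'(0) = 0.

L{f''(t)} = s²F(s) - sf(0) - f'(0) = s²·6480/s^7 - 0 - 0 = 6480/s^5

Final answer: 6480/s^5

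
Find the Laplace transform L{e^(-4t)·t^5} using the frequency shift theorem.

L{e^(at)·t^n} = n!/(s-a)^(n+1), so L{e^(-4t)·t^5} = 120/(s+4)^6

Final answer: 120/(s+4)^6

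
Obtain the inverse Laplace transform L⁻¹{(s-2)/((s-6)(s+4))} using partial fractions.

Using partial fractions, f(t) = (4e^(6t) + 6e^(-4t))/10

Final answer: (4e^(6t) + 6e^(-4t))/10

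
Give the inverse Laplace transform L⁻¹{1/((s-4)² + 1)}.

Using frequency shift, L⁻¹{1/((s-4)² + 1)} = e^(4t)·sin(t)

Final answer: e^(4t)·sin(t)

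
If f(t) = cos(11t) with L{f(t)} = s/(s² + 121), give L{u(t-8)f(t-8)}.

Time shift theorem: L{u(t-a)f(t-a)} = e^(-as)F(s). Here a=8, F(s) = s/(s² + 121), so L{u(t-8)f(t-8)} = e^(-8s)·s/(s² + 121)

Final answer: e^(-8s)·s/(s² + 121)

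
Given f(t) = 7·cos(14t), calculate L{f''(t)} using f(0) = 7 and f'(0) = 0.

F(s) = 7s/(s² + 196). L{f''(t)} = s²F(s) - sf(0) - f'(0) = 7s³/(s² + 196) - 7s = (7s³ - 7s(s² + 196))/(s² + 196) = -1372s/(s² + 196)

Final answer: -1372s/(s² + 196)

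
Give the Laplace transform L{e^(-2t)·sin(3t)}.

L{e^(at)·sin(ωt)} = ω/((s-a)² + ω²), so L{e^(-2t)·sin(3t)} = 3/((s+2)² + 9)

Final answer: 3/((s+2)² + 9)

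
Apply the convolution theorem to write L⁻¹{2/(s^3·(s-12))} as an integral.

2/(s^3·(s-12)) = (2/s^3)·(1/(s-12)) = L{t^2}·L{e^(12t)}. So f(t) = t^2*e^(12t) = ∫₀ᵗ τ^2·e^(12(t-τ)) dτ

Final answer: ∫₀ᵗ τ^2·e^(12(t-τ)) dτ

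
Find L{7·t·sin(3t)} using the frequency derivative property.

L{sin(3t)} = 3/(s² + 9). By L{t·f(t)} = -F'(s): -d/ds[3/(s² + 9)] = -(3)·(-2s)/(s² + 9)² = 6s/(s² + 9)². Then L{7·t·sin(3t)} = 7·6s/(s² + 9)² = 42s/(s² + 9)²

Final answer: 42s/(s² + 9)²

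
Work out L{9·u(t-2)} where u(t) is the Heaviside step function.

L{u(t-a)} = e^(-as)/s. Here a=2, so L{u(t-2)} = e^(-2s)/s, and L{9·u(t-2)} = 9·e^(-2s)/s

Final answer: 9·e^(-2s)/s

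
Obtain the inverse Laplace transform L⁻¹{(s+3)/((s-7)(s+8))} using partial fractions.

Using partial fractions, f(t) = (10e^(7t) + 5e^(-8t))/15

Final answer: (10e^(7t) + 5e^(-8t))/15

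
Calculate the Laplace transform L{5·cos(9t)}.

L{cos(ωt)} = s/(s² + ω²), so L{cos(9t)} = s/(s² + 81). Then L{5·cos(9t)} = 5·s/(s² + 81) = 5s/(s² + 81)

Final answer: 5s/(s² + 81)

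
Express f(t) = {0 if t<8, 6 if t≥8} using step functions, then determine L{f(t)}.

f(t) = 6·u(t-8). L{u(t-8)} = e^(-8s)/s, so L{f(t)} = 6·e^(-8s)/s

Final answer: 6·e^(-8s)/s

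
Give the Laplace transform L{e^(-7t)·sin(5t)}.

L{e^(at)·sin(ωt)} = ω/((s-a)² + ω²), so L{e^(-7t)·sin(5t)} = 5/((s+7)² + 25)

Final answer: 5/((s+7)² + 25)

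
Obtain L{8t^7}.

L{t^n} = n!/s^(n+1). So L{8t^7} = 8·7!/s^8 = 40320/s^8

Final answer: 40320/s^8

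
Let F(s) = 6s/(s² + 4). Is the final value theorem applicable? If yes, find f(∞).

The final value theorem requires all poles of sF(s) in the left half-plane. sF(s) = 6s²/(s² + 4) has poles at s = ±2i (imaginary axis). Theorem does NOT apply (oscillatory system).

Final answer: Not applicable (oscillatory)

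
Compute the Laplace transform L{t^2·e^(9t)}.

L{t^n·e^(at)} = n!/(s-a)^(n+1), so L{t^2·e^(9t)} = 2/(s-9)^3

Final answer: 2/(s-9)^3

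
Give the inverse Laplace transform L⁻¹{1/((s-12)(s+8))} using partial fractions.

Decompose: A/(s-12) + B/(s+8). A = 1/20, B = -1/20. f(t) = (e^(12t) - e^(-8t))/20

Final answer: (e^(12t) - e^(-8t))/20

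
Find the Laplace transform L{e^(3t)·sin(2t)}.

L{e^(at)·sin(ωt)} = ω/((s-a)² + ω²), so L{e^(3t)·sin(2t)} = 2/((s-3)² + 4)

Final answer: 2/((s-3)² + 4)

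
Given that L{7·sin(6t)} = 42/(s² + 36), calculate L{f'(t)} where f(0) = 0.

L{f'(t)} = s·F(s) - f(0) = s·42/(s² + 36) - 0 = 42s/(s² + 36)

Final answer: 42s/(s² + 36)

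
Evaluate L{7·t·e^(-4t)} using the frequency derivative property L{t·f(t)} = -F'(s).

L{e^(-4t)} = 1/(s+4). By frequency derivative: L{t·e^(-4t)} = -d/ds[1/(s+4)] = -(-1)/(s+4)² = 1/(s+4)². Then L{7·t·e^(-4t)} = 7·1/(s+4)² = 7/(s+4)²

Final answer: 7/(s+4)²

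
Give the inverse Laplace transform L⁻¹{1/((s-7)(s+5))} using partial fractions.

Decompose: A/(s-7) + B/(s+5). A = 1/12, B = -1/12. f(t) = (e^(7t) - e^(-5t))/12

Final answer: (e^(7t) - e^(-5t))/12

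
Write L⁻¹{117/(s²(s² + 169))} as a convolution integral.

117/(s²(s² + 169)) = (1/s²)·(117/(s² + 169)) = L{t}·L{9·sin(13t)}. So f(t) = t*(9·sin(13t)) = ∫₀ᵗ 9τ·sin(13(t-τ)) dτ

Final answer: ∫₀ᵗ 9τ·sin(13(t-τ)) dτ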